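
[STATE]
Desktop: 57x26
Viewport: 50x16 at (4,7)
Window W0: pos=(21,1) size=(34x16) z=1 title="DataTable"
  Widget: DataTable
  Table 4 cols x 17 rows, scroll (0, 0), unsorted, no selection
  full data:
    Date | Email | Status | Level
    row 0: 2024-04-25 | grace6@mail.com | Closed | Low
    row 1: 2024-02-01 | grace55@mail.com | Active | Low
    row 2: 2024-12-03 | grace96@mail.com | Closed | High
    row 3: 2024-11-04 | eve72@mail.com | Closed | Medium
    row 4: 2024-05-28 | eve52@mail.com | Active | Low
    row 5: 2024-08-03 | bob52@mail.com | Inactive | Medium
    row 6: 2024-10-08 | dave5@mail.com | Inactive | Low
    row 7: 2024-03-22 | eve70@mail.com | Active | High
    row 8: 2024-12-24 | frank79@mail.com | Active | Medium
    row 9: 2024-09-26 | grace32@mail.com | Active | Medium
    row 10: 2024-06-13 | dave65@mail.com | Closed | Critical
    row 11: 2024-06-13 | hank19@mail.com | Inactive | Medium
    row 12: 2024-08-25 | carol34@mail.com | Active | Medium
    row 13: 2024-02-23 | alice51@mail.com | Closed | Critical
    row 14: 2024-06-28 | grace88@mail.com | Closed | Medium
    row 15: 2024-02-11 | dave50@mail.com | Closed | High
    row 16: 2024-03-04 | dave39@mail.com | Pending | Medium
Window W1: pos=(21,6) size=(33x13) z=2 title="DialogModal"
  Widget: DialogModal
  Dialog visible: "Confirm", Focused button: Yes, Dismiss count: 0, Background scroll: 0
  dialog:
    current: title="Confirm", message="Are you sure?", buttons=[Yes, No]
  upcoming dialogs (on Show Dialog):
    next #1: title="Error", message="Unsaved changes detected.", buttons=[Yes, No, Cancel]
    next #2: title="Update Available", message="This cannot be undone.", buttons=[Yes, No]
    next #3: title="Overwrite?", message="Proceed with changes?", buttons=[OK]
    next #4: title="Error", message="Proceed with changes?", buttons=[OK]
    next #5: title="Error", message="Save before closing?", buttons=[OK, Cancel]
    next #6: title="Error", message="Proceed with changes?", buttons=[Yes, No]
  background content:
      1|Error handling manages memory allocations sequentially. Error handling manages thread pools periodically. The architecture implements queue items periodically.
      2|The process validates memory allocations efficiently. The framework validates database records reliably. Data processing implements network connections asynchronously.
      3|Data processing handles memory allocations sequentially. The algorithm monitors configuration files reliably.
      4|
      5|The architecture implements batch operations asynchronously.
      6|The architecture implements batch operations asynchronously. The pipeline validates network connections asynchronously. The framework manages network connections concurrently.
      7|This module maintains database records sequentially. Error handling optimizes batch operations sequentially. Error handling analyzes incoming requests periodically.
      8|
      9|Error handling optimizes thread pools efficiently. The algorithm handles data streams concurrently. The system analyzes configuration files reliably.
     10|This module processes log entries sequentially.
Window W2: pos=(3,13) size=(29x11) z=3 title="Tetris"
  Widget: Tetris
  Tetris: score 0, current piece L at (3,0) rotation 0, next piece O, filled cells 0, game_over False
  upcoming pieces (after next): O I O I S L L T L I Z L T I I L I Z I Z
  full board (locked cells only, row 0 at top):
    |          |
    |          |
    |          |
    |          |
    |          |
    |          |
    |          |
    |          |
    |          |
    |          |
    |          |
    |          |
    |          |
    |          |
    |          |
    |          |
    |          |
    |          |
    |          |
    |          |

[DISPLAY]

                 ┃ DialogModal                   ┃
                 ┠───────────────────────────────┨
                 ┃Error handling manages memory a┃
                 ┃The process validates memory al┃
                 ┃Data pr┌───────────────┐memory ┃
                 ┃       │    Confirm    │       ┃
━━━━━━━━━━━━━━━━━━━━━━━━━━━┓re you sure? │nts bat┃
 Tetris                    ┃ [Yes]  No   │nts bat┃
───────────────────────────┨─────────────┘tabase ┃
          │Next:           ┃                     ┃
          │▓▓              ┃ling optimizes thread┃
          │▓▓              ┃━━━━━━━━━━━━━━━━━━━━━┛
          │                ┃                      
          │                ┃                      
          │                ┃                      
          │Score:          ┃                      


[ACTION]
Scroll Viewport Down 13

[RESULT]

                 ┃The process validates memory al┃
                 ┃Data pr┌───────────────┐memory ┃
                 ┃       │    Confirm    │       ┃
━━━━━━━━━━━━━━━━━━━━━━━━━━━┓re you sure? │nts bat┃
 Tetris                    ┃ [Yes]  No   │nts bat┃
───────────────────────────┨─────────────┘tabase ┃
          │Next:           ┃                     ┃
          │▓▓              ┃ling optimizes thread┃
          │▓▓              ┃━━━━━━━━━━━━━━━━━━━━━┛
          │                ┃                      
          │                ┃                      
          │                ┃                      
          │Score:          ┃                      
━━━━━━━━━━━━━━━━━━━━━━━━━━━┛                      
                                                  
                                                  


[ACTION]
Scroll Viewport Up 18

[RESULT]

                                                  
                 ┏━━━━━━━━━━━━━━━━━━━━━━━━━━━━━━━━
                 ┃ DataTable                      
                 ┠────────────────────────────────
                 ┃Date      │Email           │Stat
                 ┃──────────┼────────────────┼────
                 ┏━━━━━━━━━━━━━━━━━━━━━━━━━━━━━━━┓
                 ┃ DialogModal                   ┃
                 ┠───────────────────────────────┨
                 ┃Error handling manages memory a┃
                 ┃The process validates memory al┃
                 ┃Data pr┌───────────────┐memory ┃
                 ┃       │    Confirm    │       ┃
━━━━━━━━━━━━━━━━━━━━━━━━━━━┓re you sure? │nts bat┃
 Tetris                    ┃ [Yes]  No   │nts bat┃
───────────────────────────┨─────────────┘tabase ┃


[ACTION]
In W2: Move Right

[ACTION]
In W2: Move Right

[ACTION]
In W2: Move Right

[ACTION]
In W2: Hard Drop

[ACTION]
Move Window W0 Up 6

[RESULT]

                 ┏━━━━━━━━━━━━━━━━━━━━━━━━━━━━━━━━
                 ┃ DataTable                      
                 ┠────────────────────────────────
                 ┃Date      │Email           │Stat
                 ┃──────────┼────────────────┼────
                 ┃2024-04-25│grace6@mail.com │Clos
                 ┏━━━━━━━━━━━━━━━━━━━━━━━━━━━━━━━┓
                 ┃ DialogModal                   ┃
                 ┠───────────────────────────────┨
                 ┃Error handling manages memory a┃
                 ┃The process validates memory al┃
                 ┃Data pr┌───────────────┐memory ┃
                 ┃       │    Confirm    │       ┃
━━━━━━━━━━━━━━━━━━━━━━━━━━━┓re you sure? │nts bat┃
 Tetris                    ┃ [Yes]  No   │nts bat┃
───────────────────────────┨─────────────┘tabase ┃


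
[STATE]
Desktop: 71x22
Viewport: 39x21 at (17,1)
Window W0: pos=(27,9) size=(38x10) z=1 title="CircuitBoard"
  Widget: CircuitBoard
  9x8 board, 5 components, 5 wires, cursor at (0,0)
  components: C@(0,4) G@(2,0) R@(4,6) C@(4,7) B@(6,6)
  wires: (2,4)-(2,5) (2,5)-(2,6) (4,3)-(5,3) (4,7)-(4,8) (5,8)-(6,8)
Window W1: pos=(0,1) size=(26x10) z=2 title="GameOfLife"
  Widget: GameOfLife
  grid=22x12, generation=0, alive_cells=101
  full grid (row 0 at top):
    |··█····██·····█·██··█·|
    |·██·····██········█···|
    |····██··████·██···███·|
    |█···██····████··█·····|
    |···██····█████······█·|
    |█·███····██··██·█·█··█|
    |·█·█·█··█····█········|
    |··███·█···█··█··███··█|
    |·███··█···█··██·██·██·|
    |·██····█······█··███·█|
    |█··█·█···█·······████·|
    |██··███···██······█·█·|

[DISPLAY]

━━━━━━━━┓                              
        ┃                              
────────┨                              
        ┃                              
█·····  ┃                              
····█·  ┃                              
█·█··█  ┃                              
······  ┃                              
███··█  ┃ ┏━━━━━━━━━━━━━━━━━━━━━━━━━━━━
━━━━━━━━┛ ┃ CircuitBoard               
          ┠────────────────────────────
          ┃   0 1 2 3 4 5 6 7 8        
          ┃0  [.]              C       
          ┃                            
          ┃1                           
          ┃                            
          ┃2   G               · ─ · ─ 
          ┗━━━━━━━━━━━━━━━━━━━━━━━━━━━━
                                       
                                       
                                       


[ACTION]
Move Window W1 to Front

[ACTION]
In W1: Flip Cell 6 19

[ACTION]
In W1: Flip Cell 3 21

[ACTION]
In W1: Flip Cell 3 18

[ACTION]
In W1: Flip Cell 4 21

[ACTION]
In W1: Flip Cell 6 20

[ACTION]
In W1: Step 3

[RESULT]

━━━━━━━━┓                              
        ┃                              
────────┨                              
        ┃                              
·█···█  ┃                              
··███·  ┃                              
·█··█·  ┃                              
██····  ┃                              
██···█  ┃ ┏━━━━━━━━━━━━━━━━━━━━━━━━━━━━
━━━━━━━━┛ ┃ CircuitBoard               
          ┠────────────────────────────
          ┃   0 1 2 3 4 5 6 7 8        
          ┃0  [.]              C       
          ┃                            
          ┃1                           
          ┃                            
          ┃2   G               · ─ · ─ 
          ┗━━━━━━━━━━━━━━━━━━━━━━━━━━━━
                                       
                                       
                                       


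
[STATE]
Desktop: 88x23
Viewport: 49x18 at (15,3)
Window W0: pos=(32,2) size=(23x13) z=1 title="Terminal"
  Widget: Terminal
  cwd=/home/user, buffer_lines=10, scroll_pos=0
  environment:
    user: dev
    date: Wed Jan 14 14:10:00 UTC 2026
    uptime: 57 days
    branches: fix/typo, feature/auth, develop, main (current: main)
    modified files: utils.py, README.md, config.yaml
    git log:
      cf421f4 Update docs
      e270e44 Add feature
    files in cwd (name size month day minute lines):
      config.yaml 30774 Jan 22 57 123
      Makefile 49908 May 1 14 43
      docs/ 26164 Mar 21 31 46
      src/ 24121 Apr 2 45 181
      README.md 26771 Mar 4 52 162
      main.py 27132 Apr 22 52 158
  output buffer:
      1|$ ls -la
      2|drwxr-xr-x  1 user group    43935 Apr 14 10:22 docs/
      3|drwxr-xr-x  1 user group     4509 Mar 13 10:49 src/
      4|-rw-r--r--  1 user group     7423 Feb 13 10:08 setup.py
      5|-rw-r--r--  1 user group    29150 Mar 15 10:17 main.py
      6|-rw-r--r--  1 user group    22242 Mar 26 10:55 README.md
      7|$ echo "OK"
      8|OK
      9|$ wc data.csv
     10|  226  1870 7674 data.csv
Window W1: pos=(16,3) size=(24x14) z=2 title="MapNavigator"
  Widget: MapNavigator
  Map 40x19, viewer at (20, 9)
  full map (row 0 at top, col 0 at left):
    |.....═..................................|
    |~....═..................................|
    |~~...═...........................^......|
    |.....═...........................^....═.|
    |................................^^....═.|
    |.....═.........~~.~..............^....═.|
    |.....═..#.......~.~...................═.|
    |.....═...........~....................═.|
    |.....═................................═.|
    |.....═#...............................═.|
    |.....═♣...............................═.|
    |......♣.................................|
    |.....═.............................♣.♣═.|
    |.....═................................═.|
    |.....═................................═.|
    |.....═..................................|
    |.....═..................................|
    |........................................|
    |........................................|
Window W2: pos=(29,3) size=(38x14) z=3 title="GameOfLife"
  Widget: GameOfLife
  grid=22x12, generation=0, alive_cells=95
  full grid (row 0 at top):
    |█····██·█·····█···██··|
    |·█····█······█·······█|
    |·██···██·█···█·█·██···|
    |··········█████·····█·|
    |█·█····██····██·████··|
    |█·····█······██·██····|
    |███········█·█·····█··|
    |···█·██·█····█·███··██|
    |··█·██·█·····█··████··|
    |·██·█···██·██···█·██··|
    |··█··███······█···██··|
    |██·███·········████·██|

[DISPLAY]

 ┏━━━━━━━━━━━━┏━━━━━━━━━━━━━━━━━━━━━━━━━━━━━━━━━━
 ┃ MapNavigato┃ GameOfLife                       
 ┠────────────┠──────────────────────────────────
 ┃............┃Gen: 0                            
 ┃......~~.~..┃·█····█······█·······█            
 ┃.......~.~..┃·██···██·█···█·█·██···            
 ┃........~...┃··········█████·····█·            
 ┃............┃█·█····██····██·████··            
 ┃...........@┃█·····█······██·██····            
 ┃............┃███········█·█·····█··            
 ┃............┃···█·██·█····█·███··██            
 ┃............┃··█·██·█·····█··████··            
 ┃............┃·██·█···██·██···█·██··            
 ┗━━━━━━━━━━━━┗━━━━━━━━━━━━━━━━━━━━━━━━━━━━━━━━━━
                                                 
                                                 
                                                 
                                                 


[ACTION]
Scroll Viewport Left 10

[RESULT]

           ┏━━━━━━━━━━━━┏━━━━━━━━━━━━━━━━━━━━━━━━
           ┃ MapNavigato┃ GameOfLife             
           ┠────────────┠────────────────────────
           ┃............┃Gen: 0                  
           ┃......~~.~..┃·█····█······█·······█  
           ┃.......~.~..┃·██···██·█···█·█·██···  
           ┃........~...┃··········█████·····█·  
           ┃............┃█·█····██····██·████··  
           ┃...........@┃█·····█······██·██····  
           ┃............┃███········█·█·····█··  
           ┃............┃···█·██·█····█·███··██  
           ┃............┃··█·██·█·····█··████··  
           ┃............┃·██·█···██·██···█·██··  
           ┗━━━━━━━━━━━━┗━━━━━━━━━━━━━━━━━━━━━━━━
                                                 
                                                 
                                                 
                                                 


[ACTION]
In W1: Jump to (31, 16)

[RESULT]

           ┏━━━━━━━━━━━━┏━━━━━━━━━━━━━━━━━━━━━━━━
           ┃ MapNavigato┃ GameOfLife             
           ┠────────────┠────────────────────────
           ┃............┃Gen: 0                  
           ┃............┃·█····█······█·······█  
           ┃............┃·██···██·█···█·█·██···  
           ┃............┃··········█████·····█·  
           ┃............┃█·█····██····██·████··  
           ┃...........@┃█·····█······██·██····  
           ┃............┃███········█·█·····█··  
           ┃............┃···█·██·█····█·███··██  
           ┃            ┃··█·██·█·····█··████··  
           ┃            ┃·██·█···██·██···█·██··  
           ┗━━━━━━━━━━━━┗━━━━━━━━━━━━━━━━━━━━━━━━
                                                 
                                                 
                                                 
                                                 


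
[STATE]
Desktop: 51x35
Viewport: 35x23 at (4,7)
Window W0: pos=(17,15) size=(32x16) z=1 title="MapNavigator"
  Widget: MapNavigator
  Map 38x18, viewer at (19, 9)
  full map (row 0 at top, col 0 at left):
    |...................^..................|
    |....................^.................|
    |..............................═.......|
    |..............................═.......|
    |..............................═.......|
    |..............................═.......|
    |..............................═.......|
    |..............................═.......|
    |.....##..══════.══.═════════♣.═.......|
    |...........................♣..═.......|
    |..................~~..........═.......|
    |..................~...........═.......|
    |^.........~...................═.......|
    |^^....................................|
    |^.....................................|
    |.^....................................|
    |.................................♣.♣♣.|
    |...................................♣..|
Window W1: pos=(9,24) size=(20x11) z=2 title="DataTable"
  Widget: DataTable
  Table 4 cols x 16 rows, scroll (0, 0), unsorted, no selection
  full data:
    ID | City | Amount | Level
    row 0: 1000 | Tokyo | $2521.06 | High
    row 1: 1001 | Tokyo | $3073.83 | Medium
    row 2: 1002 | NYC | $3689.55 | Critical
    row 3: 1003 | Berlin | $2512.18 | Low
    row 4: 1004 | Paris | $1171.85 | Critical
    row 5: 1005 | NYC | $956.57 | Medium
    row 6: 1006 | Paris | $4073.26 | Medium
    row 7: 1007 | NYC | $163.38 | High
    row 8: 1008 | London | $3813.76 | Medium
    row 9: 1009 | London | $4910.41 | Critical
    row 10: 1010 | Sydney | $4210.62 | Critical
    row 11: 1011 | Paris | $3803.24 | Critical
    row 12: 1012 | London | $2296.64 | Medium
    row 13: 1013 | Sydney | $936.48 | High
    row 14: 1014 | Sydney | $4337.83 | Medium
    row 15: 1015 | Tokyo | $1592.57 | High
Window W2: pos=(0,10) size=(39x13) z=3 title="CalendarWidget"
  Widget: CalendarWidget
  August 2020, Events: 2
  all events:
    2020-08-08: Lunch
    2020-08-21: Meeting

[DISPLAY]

                                   
                                   
                                   
━━━━━━━━━━━━━━━━━━━━━━━━━━━━━━━━━━┓
lendarWidget                      ┃
──────────────────────────────────┨
          August 2020             ┃
Tu We Th Fr Sa Su                 ┃
             1  2                 ┃
 4  5  6  7  8*  9                ┃
11 12 13 14 15 16                 ┃
18 19 20 21* 22 23                ┃
25 26 27 28 29 30                 ┃
                                  ┃
                                  ┃
━━━━━━━━━━━━━━━━━━━━━━━━━━━━━━━━━━┛
             ┃.##..══════.══.══════
     ┏━━━━━━━━━━━━━━━━━━┓....@.....
     ┃ DataTable        ┃...~~.....
     ┠──────────────────┨...~......
     ┃ID  │City  │Amount┃..........
     ┃────┼──────┼──────┃..........
     ┃1000│Tokyo │$2521.┃..........


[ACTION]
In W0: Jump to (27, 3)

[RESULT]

                                   
                                   
                                   
━━━━━━━━━━━━━━━━━━━━━━━━━━━━━━━━━━┓
lendarWidget                      ┃
──────────────────────────────────┨
          August 2020             ┃
Tu We Th Fr Sa Su                 ┃
             1  2                 ┃
 4  5  6  7  8*  9                ┃
11 12 13 14 15 16                 ┃
18 19 20 21* 22 23                ┃
25 26 27 28 29 30                 ┃
                                  ┃
                                  ┃
━━━━━━━━━━━━━━━━━━━━━━━━━━━━━━━━━━┛
             ┃..................═..
     ┏━━━━━━━━━━━━━━━━━━┓....@..═..
     ┃ DataTable        ┃.......═..
     ┠──────────────────┨.......═..
     ┃ID  │City  │Amount┃.......═..
     ┃────┼──────┼──────┃.......═..
     ┃1000│Tokyo │$2521.┃═════♣.═..


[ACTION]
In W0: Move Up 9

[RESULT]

                                   
                                   
                                   
━━━━━━━━━━━━━━━━━━━━━━━━━━━━━━━━━━┓
lendarWidget                      ┃
──────────────────────────────────┨
          August 2020             ┃
Tu We Th Fr Sa Su                 ┃
             1  2                 ┃
 4  5  6  7  8*  9                ┃
11 12 13 14 15 16                 ┃
18 19 20 21* 22 23                ┃
25 26 27 28 29 30                 ┃
                                  ┃
                                  ┃
━━━━━━━━━━━━━━━━━━━━━━━━━━━━━━━━━━┛
             ┃                     
     ┏━━━━━━━━━━━━━━━━━━┓....@.....
     ┃ DataTable        ┃..........
     ┠──────────────────┨.......═..
     ┃ID  │City  │Amount┃.......═..
     ┃────┼──────┼──────┃.......═..
     ┃1000│Tokyo │$2521.┃.......═..


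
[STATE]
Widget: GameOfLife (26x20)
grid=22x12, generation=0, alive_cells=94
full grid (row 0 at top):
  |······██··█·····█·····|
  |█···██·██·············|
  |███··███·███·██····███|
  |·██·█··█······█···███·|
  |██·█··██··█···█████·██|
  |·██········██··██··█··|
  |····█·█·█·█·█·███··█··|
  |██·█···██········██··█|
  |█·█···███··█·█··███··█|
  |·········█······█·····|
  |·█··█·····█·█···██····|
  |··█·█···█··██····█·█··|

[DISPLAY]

Gen: 0                    
······██··█·····█·····    
█···██·██·············    
███··███·███·██····███    
·██·█··█······█···███·    
██·█··██··█···█████·██    
·██········██··██··█··    
····█·█·█·█·█·███··█··    
██·█···██········██··█    
█·█···███··█·█··███··█    
·········█······█·····    
·█··█·····█·█···██····    
··█·█···█··██····█·█··    
                          
                          
                          
                          
                          
                          
                          


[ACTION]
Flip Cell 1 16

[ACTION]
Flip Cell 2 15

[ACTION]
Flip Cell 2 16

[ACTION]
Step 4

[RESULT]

Gen: 4                    
····██···█············    
·█·██·█··█·█··········    
█··········██···█·····    
···█··█···██···███····    
██·█·█·····██···█·····    
··█·███····██·········    
···██·········██·█····    
··█···██··█··█·██·█···    
·█····█······█···█····    
█···███·█····█·█·█····    
·█·█···█·····█·█·█····    
············█████·····    
                          
                          
                          
                          
                          
                          
                          


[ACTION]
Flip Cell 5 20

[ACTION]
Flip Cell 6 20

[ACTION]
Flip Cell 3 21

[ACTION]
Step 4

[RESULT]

Gen: 8                    
···········██·········    
··········█····███····    
··········█···██··█···    
··········█···██······    
·············█··█··█··    
······················    
·█··███████·█····█·█··    
██████···█·········█··    
█·█······█··█·█·······    
█·····█·····█·········    
██··█···█····██████···    
·····██·········█·····    
                          
                          
                          
                          
                          
                          
                          


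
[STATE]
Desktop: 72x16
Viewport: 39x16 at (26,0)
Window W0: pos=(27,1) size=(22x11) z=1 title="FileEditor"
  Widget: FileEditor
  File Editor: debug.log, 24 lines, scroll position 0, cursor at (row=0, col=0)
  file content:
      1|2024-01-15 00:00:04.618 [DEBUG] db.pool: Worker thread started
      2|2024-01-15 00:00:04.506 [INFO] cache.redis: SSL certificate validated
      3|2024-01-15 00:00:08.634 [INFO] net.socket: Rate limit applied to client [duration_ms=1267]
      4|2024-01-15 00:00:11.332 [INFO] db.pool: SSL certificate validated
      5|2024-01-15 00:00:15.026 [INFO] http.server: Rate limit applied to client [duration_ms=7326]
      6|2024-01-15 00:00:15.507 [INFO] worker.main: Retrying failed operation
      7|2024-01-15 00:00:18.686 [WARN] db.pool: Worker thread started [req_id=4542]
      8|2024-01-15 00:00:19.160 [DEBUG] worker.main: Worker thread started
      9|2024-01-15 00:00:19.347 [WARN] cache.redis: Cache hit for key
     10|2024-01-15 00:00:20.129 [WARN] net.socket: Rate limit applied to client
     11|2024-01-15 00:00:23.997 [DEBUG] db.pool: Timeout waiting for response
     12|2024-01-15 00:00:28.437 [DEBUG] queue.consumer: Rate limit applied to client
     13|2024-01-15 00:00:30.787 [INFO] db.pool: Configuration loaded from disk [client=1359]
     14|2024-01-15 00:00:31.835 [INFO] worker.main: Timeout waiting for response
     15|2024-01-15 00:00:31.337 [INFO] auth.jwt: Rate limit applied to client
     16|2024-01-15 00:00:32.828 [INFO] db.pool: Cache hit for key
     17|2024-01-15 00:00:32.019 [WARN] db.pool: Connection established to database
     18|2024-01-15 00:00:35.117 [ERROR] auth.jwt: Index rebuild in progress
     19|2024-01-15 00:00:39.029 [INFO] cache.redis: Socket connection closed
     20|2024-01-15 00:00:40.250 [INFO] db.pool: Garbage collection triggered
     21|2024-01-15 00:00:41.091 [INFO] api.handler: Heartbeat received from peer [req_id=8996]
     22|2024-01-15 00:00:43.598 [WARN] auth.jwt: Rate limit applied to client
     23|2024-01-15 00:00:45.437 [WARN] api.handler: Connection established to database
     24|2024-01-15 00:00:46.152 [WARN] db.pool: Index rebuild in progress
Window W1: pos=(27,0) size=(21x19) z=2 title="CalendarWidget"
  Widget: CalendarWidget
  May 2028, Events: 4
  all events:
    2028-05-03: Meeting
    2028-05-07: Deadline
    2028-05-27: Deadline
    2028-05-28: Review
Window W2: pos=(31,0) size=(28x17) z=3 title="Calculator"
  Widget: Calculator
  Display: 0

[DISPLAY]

 ┏━━━┏━━━━━━━━━━━━━━━━━━━━━━━━━━┓      
 ┃ Ca┃ Calculator               ┃      
 ┠───┠──────────────────────────┨      
 ┃   ┃                         0┃      
 ┃Mo ┃┌───┬───┬───┬───┐         ┃      
 ┃ 1 ┃│ 7 │ 8 │ 9 │ ÷ │         ┃      
 ┃ 8 ┃├───┼───┼───┼───┤         ┃      
 ┃15 ┃│ 4 │ 5 │ 6 │ × │         ┃      
 ┃22 ┃├───┼───┼───┼───┤         ┃      
 ┃29 ┃│ 1 │ 2 │ 3 │ - │         ┃      
 ┃   ┃├───┼───┼───┼───┤         ┃      
 ┃   ┃│ 0 │ . │ = │ + │         ┃      
 ┃   ┃├───┼───┼───┼───┤         ┃      
 ┃   ┃│ C │ MC│ MR│ M+│         ┃      
 ┃   ┃└───┴───┴───┴───┘         ┃      
 ┃   ┃                          ┃      


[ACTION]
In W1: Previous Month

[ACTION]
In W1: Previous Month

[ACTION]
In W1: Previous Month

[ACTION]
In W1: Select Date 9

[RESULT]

 ┏━━━┏━━━━━━━━━━━━━━━━━━━━━━━━━━┓      
 ┃ Ca┃ Calculator               ┃      
 ┠───┠──────────────────────────┨      
 ┃   ┃                         0┃      
 ┃Mo ┃┌───┬───┬───┬───┐         ┃      
 ┃   ┃│ 7 │ 8 │ 9 │ ÷ │         ┃      
 ┃ 7 ┃├───┼───┼───┼───┤         ┃      
 ┃14 ┃│ 4 │ 5 │ 6 │ × │         ┃      
 ┃21 ┃├───┼───┼───┼───┤         ┃      
 ┃28 ┃│ 1 │ 2 │ 3 │ - │         ┃      
 ┃   ┃├───┼───┼───┼───┤         ┃      
 ┃   ┃│ 0 │ . │ = │ + │         ┃      
 ┃   ┃├───┼───┼───┼───┤         ┃      
 ┃   ┃│ C │ MC│ MR│ M+│         ┃      
 ┃   ┃└───┴───┴───┴───┘         ┃      
 ┃   ┃                          ┃      


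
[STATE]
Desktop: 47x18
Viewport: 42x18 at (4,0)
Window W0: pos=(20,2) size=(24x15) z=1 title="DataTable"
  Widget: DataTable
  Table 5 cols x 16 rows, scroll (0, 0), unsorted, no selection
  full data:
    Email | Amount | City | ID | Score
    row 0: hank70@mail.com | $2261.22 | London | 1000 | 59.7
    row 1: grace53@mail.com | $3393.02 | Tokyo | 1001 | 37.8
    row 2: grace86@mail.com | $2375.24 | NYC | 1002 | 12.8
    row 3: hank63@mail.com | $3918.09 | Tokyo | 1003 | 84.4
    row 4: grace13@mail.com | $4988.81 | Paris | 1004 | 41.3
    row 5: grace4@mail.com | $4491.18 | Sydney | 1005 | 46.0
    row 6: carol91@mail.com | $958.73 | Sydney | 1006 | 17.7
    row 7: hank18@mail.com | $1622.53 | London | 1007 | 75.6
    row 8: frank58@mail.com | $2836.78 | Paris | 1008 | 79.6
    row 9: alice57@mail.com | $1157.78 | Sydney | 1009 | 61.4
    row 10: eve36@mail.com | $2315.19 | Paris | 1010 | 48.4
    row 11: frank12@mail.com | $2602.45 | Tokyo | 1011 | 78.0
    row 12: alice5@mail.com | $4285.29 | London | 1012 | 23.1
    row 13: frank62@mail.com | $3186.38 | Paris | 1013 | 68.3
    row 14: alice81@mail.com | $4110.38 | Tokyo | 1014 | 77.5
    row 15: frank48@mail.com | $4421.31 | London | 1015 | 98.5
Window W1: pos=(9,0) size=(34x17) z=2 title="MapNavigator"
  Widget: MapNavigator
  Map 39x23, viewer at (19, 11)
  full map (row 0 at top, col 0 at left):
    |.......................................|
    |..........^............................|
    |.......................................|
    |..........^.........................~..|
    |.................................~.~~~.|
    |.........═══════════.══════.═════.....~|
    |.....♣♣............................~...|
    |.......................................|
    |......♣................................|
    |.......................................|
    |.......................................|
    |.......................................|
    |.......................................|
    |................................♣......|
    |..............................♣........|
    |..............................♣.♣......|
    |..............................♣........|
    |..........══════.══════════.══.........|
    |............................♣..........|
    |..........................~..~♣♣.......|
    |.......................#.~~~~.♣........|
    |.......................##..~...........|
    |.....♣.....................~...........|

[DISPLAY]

     ┏━━━━━━━━━━━━━━━━━━━━━━━━━━━━━━━━┓   
     ┃ MapNavigator                   ┃   
     ┠────────────────────────────────┨┓  
     ┃......═══════════.══════.═════..┃┃  
     ┃..♣♣............................┃┨  
     ┃................................┃┃  
     ┃...♣............................┃┃  
     ┃................................┃┃  
     ┃................................┃┃  
     ┃................@...............┃┃  
     ┃................................┃┃  
     ┃.............................♣..┃┃  
     ┃...........................♣....┃┃  
     ┃...........................♣.♣..┃┃  
     ┃...........................♣....┃┃  
     ┃.......══════.══════════.══.....┃┃  
     ┗━━━━━━━━━━━━━━━━━━━━━━━━━━━━━━━━┛┛  
                                          


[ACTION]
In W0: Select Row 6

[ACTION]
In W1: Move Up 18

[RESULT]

     ┏━━━━━━━━━━━━━━━━━━━━━━━━━━━━━━━━┓   
     ┃ MapNavigator                   ┃   
     ┠────────────────────────────────┨┓  
     ┃                                ┃┃  
     ┃                                ┃┨  
     ┃                                ┃┃  
     ┃                                ┃┃  
     ┃                                ┃┃  
     ┃                                ┃┃  
     ┃................@...............┃┃  
     ┃.......^........................┃┃  
     ┃................................┃┃  
     ┃.......^........................┃┃  
     ┃..............................~.┃┃  
     ┃......═══════════.══════.═════..┃┃  
     ┃..♣♣............................┃┃  
     ┗━━━━━━━━━━━━━━━━━━━━━━━━━━━━━━━━┛┛  
                                          


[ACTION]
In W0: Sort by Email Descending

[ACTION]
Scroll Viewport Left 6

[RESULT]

         ┏━━━━━━━━━━━━━━━━━━━━━━━━━━━━━━━━
         ┃ MapNavigator                   
         ┠────────────────────────────────
         ┃                                
         ┃                                
         ┃                                
         ┃                                
         ┃                                
         ┃                                
         ┃................@...............
         ┃.......^........................
         ┃................................
         ┃.......^........................
         ┃..............................~.
         ┃......═══════════.══════.═════..
         ┃..♣♣............................
         ┗━━━━━━━━━━━━━━━━━━━━━━━━━━━━━━━━
                                          


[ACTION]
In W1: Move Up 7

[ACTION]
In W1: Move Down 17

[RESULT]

         ┏━━━━━━━━━━━━━━━━━━━━━━━━━━━━━━━━
         ┃ MapNavigator                   
         ┠────────────────────────────────
         ┃................................
         ┃................................
         ┃.............................♣..
         ┃...........................♣....
         ┃...........................♣.♣..
         ┃...........................♣....
         ┃.......══════.══@═══════.══.....
         ┃.........................♣......
         ┃.......................~..~♣♣...
         ┃....................#.~~~~.♣....
         ┃....................##..~.......
         ┃..♣.....................~.......
         ┃                                
         ┗━━━━━━━━━━━━━━━━━━━━━━━━━━━━━━━━
                                          
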